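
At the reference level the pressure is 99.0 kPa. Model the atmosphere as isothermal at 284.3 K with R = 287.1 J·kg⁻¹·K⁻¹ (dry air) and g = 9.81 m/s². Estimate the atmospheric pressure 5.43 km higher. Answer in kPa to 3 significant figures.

Scale height: H = RT/g = 287.1 × 284.3 / 9.81 = 8320.3 m.
Barometric formula: P = P₀ exp(−z/H).
z/H = 5430.0/8320.3 = 0.65262; exp(−0.65262) = 0.52068.
P = 99.0 × 0.52068 = 51.547 kPa.

P ≈ 51.5 kPa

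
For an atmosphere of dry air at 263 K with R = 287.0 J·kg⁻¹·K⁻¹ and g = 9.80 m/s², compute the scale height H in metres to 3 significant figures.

H ≈ 7700 m

The scale height of an isothermal atmosphere is H = RT/g.
H = 287.0 × 263 / 9.80 = 75481/9.80 = 7702.1 m.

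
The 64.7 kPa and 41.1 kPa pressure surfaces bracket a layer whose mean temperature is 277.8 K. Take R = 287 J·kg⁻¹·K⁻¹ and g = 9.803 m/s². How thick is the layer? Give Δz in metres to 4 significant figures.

Hypsometric equation: Δz = (R T̄/g) ln(P₁/P₂).
R T̄/g = 287 × 277.8 / 9.803 = 8133.1 m.
ln(64.7/41.1) = ln(1.5742) = 0.45375.
Δz = 8133.1 × 0.45375 = 3690.4 m.

Δz ≈ 3690 m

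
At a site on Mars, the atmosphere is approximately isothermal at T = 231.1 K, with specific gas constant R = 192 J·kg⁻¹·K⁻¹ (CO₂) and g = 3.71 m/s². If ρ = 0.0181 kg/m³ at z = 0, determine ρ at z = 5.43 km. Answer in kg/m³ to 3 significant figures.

Scale height: H = RT/g = 192 × 231.1 / 3.71 = 11960 m.
In an isothermal atmosphere, density decays like pressure: ρ = ρ₀ exp(−z/H).
z/H = 5430.0/11960 = 0.45401; exp(−0.45401) = 0.63508.
ρ = 0.0181 × 0.63508 = 0.011495 kg/m³.

ρ ≈ 0.0115 kg/m³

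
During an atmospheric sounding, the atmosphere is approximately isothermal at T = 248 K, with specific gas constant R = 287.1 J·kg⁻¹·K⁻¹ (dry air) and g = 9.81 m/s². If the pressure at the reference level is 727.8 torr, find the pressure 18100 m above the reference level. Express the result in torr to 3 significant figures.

P ≈ 60.1 torr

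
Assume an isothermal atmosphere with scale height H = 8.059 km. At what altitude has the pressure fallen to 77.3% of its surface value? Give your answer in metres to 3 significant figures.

Set P/P₀ = exp(−z/H) = 0.773, so z = −H ln(0.773).
−ln(0.773) = 0.25748; z = 8059.0 × 0.25748 = 2075.0 m.

z ≈ 2080 m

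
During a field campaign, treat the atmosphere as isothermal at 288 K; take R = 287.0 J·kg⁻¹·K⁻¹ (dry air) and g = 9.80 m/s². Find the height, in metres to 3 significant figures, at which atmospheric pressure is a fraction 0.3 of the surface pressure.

Scale height: H = RT/g = 287.0 × 288 / 9.80 = 8434.3 m.
Set P/P₀ = exp(−z/H) = 0.3, so z = −H ln(0.3).
−ln(0.3) = 1.2040; z = 8434.3 × 1.2040 = 10155 m.

z ≈ 10200 m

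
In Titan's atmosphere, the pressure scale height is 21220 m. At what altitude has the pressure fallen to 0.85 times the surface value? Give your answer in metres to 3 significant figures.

z ≈ 3450 m

Set P/P₀ = exp(−z/H) = 0.85, so z = −H ln(0.85).
−ln(0.85) = 0.16252; z = 21220 × 0.16252 = 3448.7 m.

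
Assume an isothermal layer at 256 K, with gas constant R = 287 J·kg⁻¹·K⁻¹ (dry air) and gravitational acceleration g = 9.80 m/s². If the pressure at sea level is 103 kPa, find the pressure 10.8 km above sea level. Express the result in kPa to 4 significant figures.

Scale height: H = RT/g = 287 × 256 / 9.80 = 7497.1 m.
Barometric formula: P = P₀ exp(−z/H).
z/H = 10800/7497.1 = 1.4406; exp(−1.4406) = 0.23679.
P = 103 × 0.23679 = 24.389 kPa.

P ≈ 24.39 kPa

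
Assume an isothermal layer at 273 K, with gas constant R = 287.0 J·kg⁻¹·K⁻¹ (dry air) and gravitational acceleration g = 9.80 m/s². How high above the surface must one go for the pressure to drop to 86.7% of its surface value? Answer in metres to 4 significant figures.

z ≈ 1141 m

Scale height: H = RT/g = 287.0 × 273 / 9.80 = 7995.0 m.
Set P/P₀ = exp(−z/H) = 0.867, so z = −H ln(0.867).
−ln(0.867) = 0.14272; z = 7995.0 × 0.14272 = 1141.0 m.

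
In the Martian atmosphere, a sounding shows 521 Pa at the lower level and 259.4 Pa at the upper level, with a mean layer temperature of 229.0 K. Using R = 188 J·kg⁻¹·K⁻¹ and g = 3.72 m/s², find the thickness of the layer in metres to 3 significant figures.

Hypsometric equation: Δz = (R T̄/g) ln(P₁/P₂).
R T̄/g = 188 × 229.0 / 3.72 = 11573 m.
ln(521/259.4) = ln(2.0085) = 0.69739.
Δz = 11573 × 0.69739 = 8070.9 m.

Δz ≈ 8070 m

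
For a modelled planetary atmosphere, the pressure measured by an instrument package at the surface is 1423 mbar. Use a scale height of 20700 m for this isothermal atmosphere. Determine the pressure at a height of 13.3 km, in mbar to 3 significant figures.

P ≈ 748 mbar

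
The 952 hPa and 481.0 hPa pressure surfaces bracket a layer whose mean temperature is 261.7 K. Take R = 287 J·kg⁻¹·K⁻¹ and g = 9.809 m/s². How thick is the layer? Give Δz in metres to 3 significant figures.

Δz ≈ 5230 m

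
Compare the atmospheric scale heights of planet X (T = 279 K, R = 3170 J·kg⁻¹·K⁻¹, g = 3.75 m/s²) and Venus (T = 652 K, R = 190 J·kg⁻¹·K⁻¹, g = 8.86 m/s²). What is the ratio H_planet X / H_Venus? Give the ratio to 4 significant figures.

H_planet X/H_Venus ≈ 16.87

H = RT/g for each body.
H_planet X = 3170 × 279 / 3.75 = 235850 m.
H_Venus = 190 × 652 / 8.86 = 13982 m.
H_planet X/H_Venus = 235850/13982 = 16.868.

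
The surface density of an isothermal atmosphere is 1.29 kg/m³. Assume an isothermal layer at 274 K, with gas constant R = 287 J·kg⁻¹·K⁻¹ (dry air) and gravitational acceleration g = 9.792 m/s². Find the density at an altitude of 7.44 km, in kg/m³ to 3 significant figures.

ρ ≈ 0.511 kg/m³

Scale height: H = RT/g = 287 × 274 / 9.792 = 8030.8 m.
In an isothermal atmosphere, density decays like pressure: ρ = ρ₀ exp(−z/H).
z/H = 7440.0/8030.8 = 0.92643; exp(−0.92643) = 0.39596.
ρ = 1.29 × 0.39596 = 0.51079 kg/m³.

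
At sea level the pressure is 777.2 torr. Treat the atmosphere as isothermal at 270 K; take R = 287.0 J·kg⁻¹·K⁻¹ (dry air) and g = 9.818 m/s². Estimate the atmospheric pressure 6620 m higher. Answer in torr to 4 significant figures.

P ≈ 335.9 torr

Scale height: H = RT/g = 287.0 × 270 / 9.818 = 7892.6 m.
Barometric formula: P = P₀ exp(−z/H).
z/H = 6620.0/7892.6 = 0.83876; exp(−0.83876) = 0.43225.
P = 777.2 × 0.43225 = 335.94 torr.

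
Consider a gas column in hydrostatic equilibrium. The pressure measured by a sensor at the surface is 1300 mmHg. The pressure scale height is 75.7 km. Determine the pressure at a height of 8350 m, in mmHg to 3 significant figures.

Barometric formula: P = P₀ exp(−z/H).
z/H = 8350.0/75700 = 0.11030; exp(−0.11030) = 0.89557.
P = 1300 × 0.89557 = 1164.2 mmHg.

P ≈ 1160 mmHg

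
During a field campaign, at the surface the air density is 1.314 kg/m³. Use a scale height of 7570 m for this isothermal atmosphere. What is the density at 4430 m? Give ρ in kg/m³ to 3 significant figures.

ρ ≈ 0.732 kg/m³

In an isothermal atmosphere, density decays like pressure: ρ = ρ₀ exp(−z/H).
z/H = 4430.0/7570.0 = 0.58520; exp(−0.58520) = 0.55699.
ρ = 1.314 × 0.55699 = 0.73188 kg/m³.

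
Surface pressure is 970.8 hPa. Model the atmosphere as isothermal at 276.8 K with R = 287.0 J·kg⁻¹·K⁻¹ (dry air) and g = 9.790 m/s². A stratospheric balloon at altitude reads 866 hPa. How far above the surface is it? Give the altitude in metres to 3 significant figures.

Scale height: H = RT/g = 287.0 × 276.8 / 9.790 = 8114.6 m.
Invert the barometric formula: z = H ln(P₀/P).
P₀/P = 970.8/866 = 1.1210; ln(1.1210) = 0.11422.
z = 8114.6 × 0.11422 = 926.85 m.

z ≈ 927 m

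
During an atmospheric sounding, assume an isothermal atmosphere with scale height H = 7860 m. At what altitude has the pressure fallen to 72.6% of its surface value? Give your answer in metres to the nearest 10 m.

z ≈ 2520 m

Set P/P₀ = exp(−z/H) = 0.726, so z = −H ln(0.726).
−ln(0.726) = 0.32021; z = 7860.0 × 0.32021 = 2516.9 m.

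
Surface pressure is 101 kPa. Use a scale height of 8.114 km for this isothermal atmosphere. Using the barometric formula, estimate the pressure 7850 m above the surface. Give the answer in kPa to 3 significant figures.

P ≈ 38.4 kPa

Barometric formula: P = P₀ exp(−z/H).
z/H = 7850.0/8114.0 = 0.96746; exp(−0.96746) = 0.38005.
P = 101 × 0.38005 = 38.385 kPa.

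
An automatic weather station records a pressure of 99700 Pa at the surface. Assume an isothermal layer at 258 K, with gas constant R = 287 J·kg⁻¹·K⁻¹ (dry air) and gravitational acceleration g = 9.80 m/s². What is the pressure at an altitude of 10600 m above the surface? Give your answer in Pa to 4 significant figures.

Scale height: H = RT/g = 287 × 258 / 9.80 = 7555.7 m.
Barometric formula: P = P₀ exp(−z/H).
z/H = 10600/7555.7 = 1.4029; exp(−1.4029) = 0.24588.
P = 99700 × 0.24588 = 24514 Pa.

P ≈ 24510 Pa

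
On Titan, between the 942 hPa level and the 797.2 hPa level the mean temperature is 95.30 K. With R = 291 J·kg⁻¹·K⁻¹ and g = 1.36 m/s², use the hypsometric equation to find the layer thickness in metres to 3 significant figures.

Δz ≈ 3400 m

Hypsometric equation: Δz = (R T̄/g) ln(P₁/P₂).
R T̄/g = 291 × 95.30 / 1.36 = 20391 m.
ln(942/797.2) = ln(1.1816) = 0.16687.
Δz = 20391 × 0.16687 = 3402.6 m.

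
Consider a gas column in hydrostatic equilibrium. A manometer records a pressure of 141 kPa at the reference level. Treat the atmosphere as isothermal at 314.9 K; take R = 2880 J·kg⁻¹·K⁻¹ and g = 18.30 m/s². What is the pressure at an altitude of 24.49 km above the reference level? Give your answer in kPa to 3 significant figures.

P ≈ 86.0 kPa

Scale height: H = RT/g = 2880 × 314.9 / 18.30 = 49558 m.
Barometric formula: P = P₀ exp(−z/H).
z/H = 24490/49558 = 0.49417; exp(−0.49417) = 0.61008.
P = 141 × 0.61008 = 86.021 kPa.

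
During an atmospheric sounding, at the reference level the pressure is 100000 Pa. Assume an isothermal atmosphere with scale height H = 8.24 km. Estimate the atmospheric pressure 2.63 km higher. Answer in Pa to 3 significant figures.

P ≈ 72700 Pa

Barometric formula: P = P₀ exp(−z/H).
z/H = 2630.0/8240.0 = 0.31917; exp(−0.31917) = 0.72675.
P = 100000 × 0.72675 = 72675 Pa.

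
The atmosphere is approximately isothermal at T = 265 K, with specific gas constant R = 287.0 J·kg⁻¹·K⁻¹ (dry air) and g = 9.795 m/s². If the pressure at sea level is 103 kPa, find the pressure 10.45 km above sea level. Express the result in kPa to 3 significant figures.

Scale height: H = RT/g = 287.0 × 265 / 9.795 = 7764.7 m.
Barometric formula: P = P₀ exp(−z/H).
z/H = 10450/7764.7 = 1.3458; exp(−1.3458) = 0.26033.
P = 103 × 0.26033 = 26.814 kPa.

P ≈ 26.8 kPa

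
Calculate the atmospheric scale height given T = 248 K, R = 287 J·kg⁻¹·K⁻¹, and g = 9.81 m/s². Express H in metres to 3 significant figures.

The scale height of an isothermal atmosphere is H = RT/g.
H = 287 × 248 / 9.81 = 71176/9.81 = 7255.5 m.

H ≈ 7260 m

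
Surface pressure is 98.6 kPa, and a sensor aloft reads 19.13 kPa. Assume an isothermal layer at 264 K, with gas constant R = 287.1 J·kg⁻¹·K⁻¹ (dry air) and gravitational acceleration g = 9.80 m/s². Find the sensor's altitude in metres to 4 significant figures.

z ≈ 12680 m

Scale height: H = RT/g = 287.1 × 264 / 9.80 = 7734.1 m.
Invert the barometric formula: z = H ln(P₀/P).
P₀/P = 98.6/19.13 = 5.1542; ln(5.1542) = 1.6398.
z = 7734.1 × 1.6398 = 12682 m.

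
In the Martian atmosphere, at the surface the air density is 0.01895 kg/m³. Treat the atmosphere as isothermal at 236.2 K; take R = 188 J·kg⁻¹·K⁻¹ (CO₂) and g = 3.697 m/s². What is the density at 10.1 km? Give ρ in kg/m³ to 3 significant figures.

Scale height: H = RT/g = 188 × 236.2 / 3.697 = 12011 m.
In an isothermal atmosphere, density decays like pressure: ρ = ρ₀ exp(−z/H).
z/H = 10100/12011 = 0.84090; exp(−0.84090) = 0.43132.
ρ = 0.01895 × 0.43132 = 0.0081735 kg/m³.

ρ ≈ 0.00817 kg/m³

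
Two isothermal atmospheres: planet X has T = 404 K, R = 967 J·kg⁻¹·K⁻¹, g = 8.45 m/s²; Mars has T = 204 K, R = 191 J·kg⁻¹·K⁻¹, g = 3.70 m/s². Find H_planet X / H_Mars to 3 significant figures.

H = RT/g for each body.
H_planet X = 967 × 404 / 8.45 = 46233 m.
H_Mars = 191 × 204 / 3.70 = 10531 m.
H_planet X/H_Mars = 46233/10531 = 4.3902.

H_planet X/H_Mars ≈ 4.39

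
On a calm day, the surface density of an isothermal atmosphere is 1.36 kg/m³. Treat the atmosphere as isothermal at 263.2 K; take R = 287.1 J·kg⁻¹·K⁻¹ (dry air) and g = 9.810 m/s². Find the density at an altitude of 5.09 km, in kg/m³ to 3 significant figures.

ρ ≈ 0.702 kg/m³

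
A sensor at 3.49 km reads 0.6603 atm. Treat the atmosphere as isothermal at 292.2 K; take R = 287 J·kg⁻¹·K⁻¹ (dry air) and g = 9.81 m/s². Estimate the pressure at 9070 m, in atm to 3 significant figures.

P ≈ 0.344 atm

Scale height: H = RT/g = 287 × 292.2 / 9.81 = 8548.6 m.
Between two levels, P₂ = P₁ exp(−Δz/H) with Δz = z₂ − z₁.
Δz = 9070.0 − 3490.0 = 5580.0 m; Δz/H = 5580.0/8548.6 = 0.65274.
P₂ = 0.6603 × exp(−0.65274) = 0.6603 × 0.52062 = 0.34377 atm.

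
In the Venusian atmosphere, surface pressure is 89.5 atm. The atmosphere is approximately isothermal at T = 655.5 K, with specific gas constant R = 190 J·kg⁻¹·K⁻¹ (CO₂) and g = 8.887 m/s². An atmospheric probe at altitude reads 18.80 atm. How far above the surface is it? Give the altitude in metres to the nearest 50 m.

Scale height: H = RT/g = 190 × 655.5 / 8.887 = 14014 m.
Invert the barometric formula: z = H ln(P₀/P).
P₀/P = 89.5/18.80 = 4.7606; ln(4.7606) = 1.5604.
z = 14014 × 1.5604 = 21867 m.

z ≈ 21850 m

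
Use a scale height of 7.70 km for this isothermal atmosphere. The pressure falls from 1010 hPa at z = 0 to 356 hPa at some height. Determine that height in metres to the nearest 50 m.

z ≈ 8050 m

Invert the barometric formula: z = H ln(P₀/P).
P₀/P = 1010/356 = 2.8371; ln(2.8371) = 1.0428.
z = 7700.0 × 1.0428 = 8029.6 m.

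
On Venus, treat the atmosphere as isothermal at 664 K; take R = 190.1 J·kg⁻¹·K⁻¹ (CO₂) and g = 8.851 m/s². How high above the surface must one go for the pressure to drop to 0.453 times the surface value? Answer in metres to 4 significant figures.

z ≈ 11290 m

Scale height: H = RT/g = 190.1 × 664 / 8.851 = 14261 m.
Set P/P₀ = exp(−z/H) = 0.453, so z = −H ln(0.453).
−ln(0.453) = 0.79186; z = 14261 × 0.79186 = 11293 m.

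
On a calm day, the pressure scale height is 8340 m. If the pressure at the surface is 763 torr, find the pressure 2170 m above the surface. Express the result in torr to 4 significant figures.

P ≈ 588.2 torr

Barometric formula: P = P₀ exp(−z/H).
z/H = 2170.0/8340.0 = 0.26019; exp(−0.26019) = 0.77091.
P = 763 × 0.77091 = 588.20 torr.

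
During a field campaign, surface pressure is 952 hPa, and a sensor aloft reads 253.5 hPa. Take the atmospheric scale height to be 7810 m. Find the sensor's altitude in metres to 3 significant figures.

z ≈ 10300 m

Invert the barometric formula: z = H ln(P₀/P).
P₀/P = 952/253.5 = 3.7554; ln(3.7554) = 1.3232.
z = 7810.0 × 1.3232 = 10334 m.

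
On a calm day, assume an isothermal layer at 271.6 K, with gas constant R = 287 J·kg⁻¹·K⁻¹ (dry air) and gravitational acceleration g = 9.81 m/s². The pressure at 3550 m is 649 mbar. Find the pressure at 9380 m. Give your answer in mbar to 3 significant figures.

Scale height: H = RT/g = 287 × 271.6 / 9.81 = 7945.9 m.
Between two levels, P₂ = P₁ exp(−Δz/H) with Δz = z₂ − z₁.
Δz = 9380.0 − 3550.0 = 5830.0 m; Δz/H = 5830.0/7945.9 = 0.73371.
P₂ = 649 × exp(−0.73371) = 649 × 0.48012 = 311.60 mbar.

P ≈ 312 mbar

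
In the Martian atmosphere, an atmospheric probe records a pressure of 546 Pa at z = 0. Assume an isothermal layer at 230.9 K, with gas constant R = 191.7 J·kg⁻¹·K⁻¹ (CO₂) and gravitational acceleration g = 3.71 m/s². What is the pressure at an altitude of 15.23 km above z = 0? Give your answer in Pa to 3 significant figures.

Scale height: H = RT/g = 191.7 × 230.9 / 3.71 = 11931 m.
Barometric formula: P = P₀ exp(−z/H).
z/H = 15230/11931 = 1.2765; exp(−1.2765) = 0.27901.
P = 546 × 0.27901 = 152.34 Pa.

P ≈ 152 Pa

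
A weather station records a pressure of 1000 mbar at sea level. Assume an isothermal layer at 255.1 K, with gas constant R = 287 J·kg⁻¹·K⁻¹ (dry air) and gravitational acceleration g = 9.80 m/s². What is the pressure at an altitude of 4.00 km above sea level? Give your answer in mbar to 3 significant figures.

Scale height: H = RT/g = 287 × 255.1 / 9.80 = 7470.8 m.
Barometric formula: P = P₀ exp(−z/H).
z/H = 4000.0/7470.8 = 0.53542; exp(−0.53542) = 0.58542.
P = 1000 × 0.58542 = 585.42 mbar.

P ≈ 585 mbar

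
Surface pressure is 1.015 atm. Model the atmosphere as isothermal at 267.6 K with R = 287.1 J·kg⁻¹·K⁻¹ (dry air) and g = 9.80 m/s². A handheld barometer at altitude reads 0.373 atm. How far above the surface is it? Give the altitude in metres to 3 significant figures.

Scale height: H = RT/g = 287.1 × 267.6 / 9.80 = 7839.6 m.
Invert the barometric formula: z = H ln(P₀/P).
P₀/P = 1.015/0.373 = 2.7212; ln(2.7212) = 1.0011.
z = 7839.6 × 1.0011 = 7848.2 m.

z ≈ 7850 m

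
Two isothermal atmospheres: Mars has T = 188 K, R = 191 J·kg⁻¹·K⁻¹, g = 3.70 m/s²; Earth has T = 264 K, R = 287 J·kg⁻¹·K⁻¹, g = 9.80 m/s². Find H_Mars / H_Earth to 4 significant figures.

H = RT/g for each body.
H_Mars = 191 × 188 / 3.70 = 9704.9 m.
H_Earth = 287 × 264 / 9.80 = 7731.4 m.
H_Mars/H_Earth = 9704.9/7731.4 = 1.2553.

H_Mars/H_Earth ≈ 1.255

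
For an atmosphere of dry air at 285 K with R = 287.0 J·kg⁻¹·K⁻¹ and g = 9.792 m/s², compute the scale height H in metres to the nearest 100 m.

H ≈ 8400 m

The scale height of an isothermal atmosphere is H = RT/g.
H = 287.0 × 285 / 9.792 = 81795/9.792 = 8353.2 m.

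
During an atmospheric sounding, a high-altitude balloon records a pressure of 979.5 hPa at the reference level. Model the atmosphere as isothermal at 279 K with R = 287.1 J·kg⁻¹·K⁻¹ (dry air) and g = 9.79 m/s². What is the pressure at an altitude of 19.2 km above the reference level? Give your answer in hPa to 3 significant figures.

Scale height: H = RT/g = 287.1 × 279 / 9.79 = 8181.9 m.
Barometric formula: P = P₀ exp(−z/H).
z/H = 19200/8181.9 = 2.3466; exp(−2.3466) = 0.095694.
P = 979.5 × 0.095694 = 93.732 hPa.

P ≈ 93.7 hPa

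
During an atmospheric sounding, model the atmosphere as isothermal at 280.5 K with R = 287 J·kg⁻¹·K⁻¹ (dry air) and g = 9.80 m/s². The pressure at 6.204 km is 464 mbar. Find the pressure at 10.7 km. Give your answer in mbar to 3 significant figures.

Scale height: H = RT/g = 287 × 280.5 / 9.80 = 8214.6 m.
Between two levels, P₂ = P₁ exp(−Δz/H) with Δz = z₂ − z₁.
Δz = 10700 − 6204.0 = 4496.0 m; Δz/H = 4496.0/8214.6 = 0.54732.
P₂ = 464 × exp(−0.54732) = 464 × 0.57850 = 268.42 mbar.

P ≈ 268 mbar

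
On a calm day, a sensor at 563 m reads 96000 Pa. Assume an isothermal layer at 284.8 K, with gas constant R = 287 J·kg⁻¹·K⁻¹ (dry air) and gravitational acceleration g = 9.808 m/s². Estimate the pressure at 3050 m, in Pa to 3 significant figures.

Scale height: H = RT/g = 287 × 284.8 / 9.808 = 8333.8 m.
Between two levels, P₂ = P₁ exp(−Δz/H) with Δz = z₂ − z₁.
Δz = 3050.0 − 563.00 = 2487.0 m; Δz/H = 2487.0/8333.8 = 0.29842.
P₂ = 96000 × exp(−0.29842) = 96000 × 0.74199 = 71231 Pa.

P ≈ 71200 Pa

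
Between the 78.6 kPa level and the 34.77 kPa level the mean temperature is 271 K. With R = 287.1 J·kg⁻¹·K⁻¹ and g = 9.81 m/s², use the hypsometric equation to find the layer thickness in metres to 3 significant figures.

Δz ≈ 6470 m

Hypsometric equation: Δz = (R T̄/g) ln(P₁/P₂).
R T̄/g = 287.1 × 271 / 9.81 = 7931.1 m.
ln(78.6/34.77) = ln(2.2606) = 0.81563.
Δz = 7931.1 × 0.81563 = 6468.8 m.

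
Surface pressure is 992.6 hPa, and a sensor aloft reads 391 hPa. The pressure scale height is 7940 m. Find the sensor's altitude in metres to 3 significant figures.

Invert the barometric formula: z = H ln(P₀/P).
P₀/P = 992.6/391 = 2.5386; ln(2.5386) = 0.93161.
z = 7940.0 × 0.93161 = 7397.0 m.

z ≈ 7400 m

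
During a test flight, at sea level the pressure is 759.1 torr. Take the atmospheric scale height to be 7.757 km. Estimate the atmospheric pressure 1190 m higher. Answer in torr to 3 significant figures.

P ≈ 651 torr

Barometric formula: P = P₀ exp(−z/H).
z/H = 1190.0/7757.0 = 0.15341; exp(−0.15341) = 0.85778.
P = 759.1 × 0.85778 = 651.14 torr.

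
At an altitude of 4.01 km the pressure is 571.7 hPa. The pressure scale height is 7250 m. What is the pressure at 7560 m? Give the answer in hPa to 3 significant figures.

P ≈ 350 hPa

Between two levels, P₂ = P₁ exp(−Δz/H) with Δz = z₂ − z₁.
Δz = 7560.0 − 4010.0 = 3550.0 m; Δz/H = 3550.0/7250.0 = 0.48966.
P₂ = 571.7 × exp(−0.48966) = 571.7 × 0.61283 = 350.35 hPa.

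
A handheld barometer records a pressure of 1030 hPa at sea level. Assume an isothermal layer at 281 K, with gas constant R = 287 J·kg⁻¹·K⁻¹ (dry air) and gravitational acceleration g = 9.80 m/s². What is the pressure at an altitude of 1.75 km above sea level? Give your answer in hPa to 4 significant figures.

P ≈ 832.7 hPa

Scale height: H = RT/g = 287 × 281 / 9.80 = 8229.3 m.
Barometric formula: P = P₀ exp(−z/H).
z/H = 1750.0/8229.3 = 0.21265; exp(−0.21265) = 0.80844.
P = 1030 × 0.80844 = 832.69 hPa.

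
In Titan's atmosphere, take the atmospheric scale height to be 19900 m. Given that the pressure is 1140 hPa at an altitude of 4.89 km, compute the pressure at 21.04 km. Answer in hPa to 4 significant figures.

Between two levels, P₂ = P₁ exp(−Δz/H) with Δz = z₂ − z₁.
Δz = 21040 − 4890.0 = 16150 m; Δz/H = 16150/19900 = 0.81156.
P₂ = 1140 × exp(−0.81156) = 1140 × 0.44416 = 506.34 hPa.

P ≈ 506.3 hPa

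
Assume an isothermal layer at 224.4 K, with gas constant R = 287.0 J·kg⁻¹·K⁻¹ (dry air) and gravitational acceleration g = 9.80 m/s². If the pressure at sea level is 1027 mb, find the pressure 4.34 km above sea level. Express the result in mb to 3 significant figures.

Scale height: H = RT/g = 287.0 × 224.4 / 9.80 = 6571.7 m.
Barometric formula: P = P₀ exp(−z/H).
z/H = 4340.0/6571.7 = 0.66041; exp(−0.66041) = 0.51664.
P = 1027 × 0.51664 = 530.59 mb.

P ≈ 531 mb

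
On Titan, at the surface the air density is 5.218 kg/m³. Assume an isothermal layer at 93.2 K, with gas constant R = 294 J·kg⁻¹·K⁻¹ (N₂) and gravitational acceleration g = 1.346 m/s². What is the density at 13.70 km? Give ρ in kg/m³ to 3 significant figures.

Scale height: H = RT/g = 294 × 93.2 / 1.346 = 20357 m.
In an isothermal atmosphere, density decays like pressure: ρ = ρ₀ exp(−z/H).
z/H = 13700/20357 = 0.67299; exp(−0.67299) = 0.51018.
ρ = 5.218 × 0.51018 = 2.6621 kg/m³.

ρ ≈ 2.66 kg/m³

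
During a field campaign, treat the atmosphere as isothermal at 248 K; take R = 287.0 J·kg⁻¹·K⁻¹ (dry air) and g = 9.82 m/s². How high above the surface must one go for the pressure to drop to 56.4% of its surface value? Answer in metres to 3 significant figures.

Scale height: H = RT/g = 287.0 × 248 / 9.82 = 7248.1 m.
Set P/P₀ = exp(−z/H) = 0.564, so z = −H ln(0.564).
−ln(0.564) = 0.57270; z = 7248.1 × 0.57270 = 4151.0 m.

z ≈ 4150 m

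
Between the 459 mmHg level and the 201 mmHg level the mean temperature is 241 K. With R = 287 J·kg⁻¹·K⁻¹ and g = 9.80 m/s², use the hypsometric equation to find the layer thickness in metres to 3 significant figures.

Δz ≈ 5830 m

Hypsometric equation: Δz = (R T̄/g) ln(P₁/P₂).
R T̄/g = 287 × 241 / 9.80 = 7057.9 m.
ln(459/201) = ln(2.2836) = 0.82575.
Δz = 7057.9 × 0.82575 = 5828.1 m.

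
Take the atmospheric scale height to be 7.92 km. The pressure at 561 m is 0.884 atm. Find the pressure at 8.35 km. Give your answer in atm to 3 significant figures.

Between two levels, P₂ = P₁ exp(−Δz/H) with Δz = z₂ − z₁.
Δz = 8350.0 − 561.00 = 7789.0 m; Δz/H = 7789.0/7920.0 = 0.98346.
P₂ = 0.884 × exp(−0.98346) = 0.884 × 0.37401 = 0.33062 atm.

P ≈ 0.331 atm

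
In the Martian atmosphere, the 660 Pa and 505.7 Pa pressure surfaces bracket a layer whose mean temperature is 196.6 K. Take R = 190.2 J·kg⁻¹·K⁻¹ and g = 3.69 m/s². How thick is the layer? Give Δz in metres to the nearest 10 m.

Hypsometric equation: Δz = (R T̄/g) ln(P₁/P₂).
R T̄/g = 190.2 × 196.6 / 3.69 = 10134 m.
ln(660/505.7) = ln(1.3051) = 0.26628.
Δz = 10134 × 0.26628 = 2698.5 m.

Δz ≈ 2700 m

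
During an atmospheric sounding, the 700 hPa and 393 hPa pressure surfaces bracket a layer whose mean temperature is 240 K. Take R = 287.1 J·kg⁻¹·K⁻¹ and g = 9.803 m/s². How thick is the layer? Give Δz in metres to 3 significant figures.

Hypsometric equation: Δz = (R T̄/g) ln(P₁/P₂).
R T̄/g = 287.1 × 240 / 9.803 = 7028.9 m.
ln(700/393) = ln(1.7812) = 0.57729.
Δz = 7028.9 × 0.57729 = 4057.7 m.

Δz ≈ 4060 m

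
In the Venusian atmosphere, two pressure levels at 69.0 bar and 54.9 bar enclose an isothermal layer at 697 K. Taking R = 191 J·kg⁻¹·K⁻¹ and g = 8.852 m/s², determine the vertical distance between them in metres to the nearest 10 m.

Δz ≈ 3440 m

Hypsometric equation: Δz = (R T̄/g) ln(P₁/P₂).
R T̄/g = 191 × 697 / 8.852 = 15039 m.
ln(69.0/54.9) = ln(1.2568) = 0.22857.
Δz = 15039 × 0.22857 = 3437.5 m.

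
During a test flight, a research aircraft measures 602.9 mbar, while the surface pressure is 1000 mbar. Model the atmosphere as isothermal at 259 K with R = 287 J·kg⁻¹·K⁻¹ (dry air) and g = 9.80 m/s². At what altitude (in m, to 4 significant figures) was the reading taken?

z ≈ 3838 m

Scale height: H = RT/g = 287 × 259 / 9.80 = 7585.0 m.
Invert the barometric formula: z = H ln(P₀/P).
P₀/P = 1000/602.9 = 1.6586; ln(1.6586) = 0.50597.
z = 7585.0 × 0.50597 = 3837.8 m.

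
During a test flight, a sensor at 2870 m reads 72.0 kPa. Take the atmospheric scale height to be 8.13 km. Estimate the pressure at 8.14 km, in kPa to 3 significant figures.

P ≈ 37.7 kPa

Between two levels, P₂ = P₁ exp(−Δz/H) with Δz = z₂ − z₁.
Δz = 8140.0 − 2870.0 = 5270.0 m; Δz/H = 5270.0/8130.0 = 0.64822.
P₂ = 72.0 × exp(−0.64822) = 72.0 × 0.52298 = 37.655 kPa.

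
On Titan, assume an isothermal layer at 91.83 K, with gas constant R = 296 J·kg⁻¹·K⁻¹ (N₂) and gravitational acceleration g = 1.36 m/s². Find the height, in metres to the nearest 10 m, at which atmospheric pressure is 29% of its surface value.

z ≈ 24740 m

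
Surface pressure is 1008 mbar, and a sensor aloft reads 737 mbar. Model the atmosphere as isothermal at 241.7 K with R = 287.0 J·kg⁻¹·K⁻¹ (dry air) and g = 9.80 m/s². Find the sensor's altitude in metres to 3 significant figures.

Scale height: H = RT/g = 287.0 × 241.7 / 9.80 = 7078.4 m.
Invert the barometric formula: z = H ln(P₀/P).
P₀/P = 1008/737 = 1.3677; ln(1.3677) = 0.31313.
z = 7078.4 × 0.31313 = 2216.5 m.

z ≈ 2220 m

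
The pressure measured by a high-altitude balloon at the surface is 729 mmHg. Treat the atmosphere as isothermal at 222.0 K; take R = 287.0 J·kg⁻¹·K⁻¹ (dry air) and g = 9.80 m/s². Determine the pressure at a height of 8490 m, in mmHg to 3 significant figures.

Scale height: H = RT/g = 287.0 × 222.0 / 9.80 = 6501.4 m.
Barometric formula: P = P₀ exp(−z/H).
z/H = 8490.0/6501.4 = 1.3059; exp(−1.3059) = 0.27093.
P = 729 × 0.27093 = 197.51 mmHg.

P ≈ 198 mmHg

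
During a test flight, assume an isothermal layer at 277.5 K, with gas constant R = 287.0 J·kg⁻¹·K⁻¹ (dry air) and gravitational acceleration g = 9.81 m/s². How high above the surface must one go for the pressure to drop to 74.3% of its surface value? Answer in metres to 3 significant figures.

z ≈ 2410 m

Scale height: H = RT/g = 287.0 × 277.5 / 9.81 = 8118.5 m.
Set P/P₀ = exp(−z/H) = 0.743, so z = −H ln(0.743).
−ln(0.743) = 0.29706; z = 8118.5 × 0.29706 = 2411.7 m.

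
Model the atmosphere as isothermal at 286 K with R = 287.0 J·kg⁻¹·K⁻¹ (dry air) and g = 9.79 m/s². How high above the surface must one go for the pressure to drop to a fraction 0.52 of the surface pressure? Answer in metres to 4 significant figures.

z ≈ 5483 m

Scale height: H = RT/g = 287.0 × 286 / 9.79 = 8384.3 m.
Set P/P₀ = exp(−z/H) = 0.52, so z = −H ln(0.52).
−ln(0.52) = 0.65393; z = 8384.3 × 0.65393 = 5482.7 m.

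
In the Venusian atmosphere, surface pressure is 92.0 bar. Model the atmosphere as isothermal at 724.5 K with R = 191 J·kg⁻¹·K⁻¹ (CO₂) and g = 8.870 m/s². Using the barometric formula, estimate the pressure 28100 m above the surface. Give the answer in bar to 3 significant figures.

Scale height: H = RT/g = 191 × 724.5 / 8.870 = 15601 m.
Barometric formula: P = P₀ exp(−z/H).
z/H = 28100/15601 = 1.8012; exp(−1.8012) = 0.16510.
P = 92.0 × 0.16510 = 15.189 bar.

P ≈ 15.2 bar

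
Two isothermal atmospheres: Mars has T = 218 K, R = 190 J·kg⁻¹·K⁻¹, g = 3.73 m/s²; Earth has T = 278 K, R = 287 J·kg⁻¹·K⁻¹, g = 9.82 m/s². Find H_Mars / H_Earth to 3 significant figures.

H = RT/g for each body.
H_Mars = 190 × 218 / 3.73 = 11105 m.
H_Earth = 287 × 278 / 9.82 = 8124.8 m.
H_Mars/H_Earth = 11105/8124.8 = 1.3668.

H_Mars/H_Earth ≈ 1.37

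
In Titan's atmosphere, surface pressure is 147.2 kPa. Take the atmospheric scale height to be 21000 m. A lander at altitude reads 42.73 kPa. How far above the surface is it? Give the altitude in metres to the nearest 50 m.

z ≈ 25950 m

Invert the barometric formula: z = H ln(P₀/P).
P₀/P = 147.2/42.73 = 3.4449; ln(3.4449) = 1.2369.
z = 21000 × 1.2369 = 25975 m.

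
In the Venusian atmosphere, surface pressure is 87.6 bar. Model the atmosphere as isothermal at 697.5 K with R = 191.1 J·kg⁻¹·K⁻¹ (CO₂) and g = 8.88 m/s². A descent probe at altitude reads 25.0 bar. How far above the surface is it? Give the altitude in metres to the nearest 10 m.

Scale height: H = RT/g = 191.1 × 697.5 / 8.88 = 15010 m.
Invert the barometric formula: z = H ln(P₀/P).
P₀/P = 87.6/25.0 = 3.5040; ln(3.5040) = 1.2539.
z = 15010 × 1.2539 = 18821 m.

z ≈ 18820 m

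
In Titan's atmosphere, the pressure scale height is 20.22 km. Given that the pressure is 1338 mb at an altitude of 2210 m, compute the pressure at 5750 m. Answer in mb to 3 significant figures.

Between two levels, P₂ = P₁ exp(−Δz/H) with Δz = z₂ − z₁.
Δz = 5750.0 − 2210.0 = 3540.0 m; Δz/H = 3540.0/20220 = 0.17507.
P₂ = 1338 × exp(−0.17507) = 1338 × 0.83940 = 1123.1 mb.

P ≈ 1120 mb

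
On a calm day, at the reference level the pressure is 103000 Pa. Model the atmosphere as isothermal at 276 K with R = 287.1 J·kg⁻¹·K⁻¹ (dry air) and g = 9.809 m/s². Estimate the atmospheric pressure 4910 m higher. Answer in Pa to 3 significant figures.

P ≈ 56100 Pa

Scale height: H = RT/g = 287.1 × 276 / 9.809 = 8078.3 m.
Barometric formula: P = P₀ exp(−z/H).
z/H = 4910.0/8078.3 = 0.60780; exp(−0.60780) = 0.54455.
P = 103000 × 0.54455 = 56089 Pa.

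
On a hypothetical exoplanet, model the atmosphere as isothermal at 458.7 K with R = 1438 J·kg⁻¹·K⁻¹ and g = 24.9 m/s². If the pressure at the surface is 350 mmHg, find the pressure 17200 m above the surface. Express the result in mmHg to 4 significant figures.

Scale height: H = RT/g = 1438 × 458.7 / 24.9 = 26490 m.
Barometric formula: P = P₀ exp(−z/H).
z/H = 17200/26490 = 0.64930; exp(−0.64930) = 0.52241.
P = 350 × 0.52241 = 182.84 mmHg.

P ≈ 182.8 mmHg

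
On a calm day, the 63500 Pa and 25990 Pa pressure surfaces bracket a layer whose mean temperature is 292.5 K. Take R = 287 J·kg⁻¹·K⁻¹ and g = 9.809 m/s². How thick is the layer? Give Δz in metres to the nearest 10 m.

Δz ≈ 7650 m

Hypsometric equation: Δz = (R T̄/g) ln(P₁/P₂).
R T̄/g = 287 × 292.5 / 9.809 = 8558.2 m.
ln(63500/25990) = ln(2.4432) = 0.89331.
Δz = 8558.2 × 0.89331 = 7645.1 m.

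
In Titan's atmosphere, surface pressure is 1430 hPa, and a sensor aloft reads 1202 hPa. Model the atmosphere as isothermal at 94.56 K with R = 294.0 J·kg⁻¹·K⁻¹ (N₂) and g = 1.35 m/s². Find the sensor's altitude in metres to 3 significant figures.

z ≈ 3580 m

Scale height: H = RT/g = 294.0 × 94.56 / 1.35 = 20593 m.
Invert the barometric formula: z = H ln(P₀/P).
P₀/P = 1430/1202 = 1.1897; ln(1.1897) = 0.17370.
z = 20593 × 0.17370 = 3577.0 m.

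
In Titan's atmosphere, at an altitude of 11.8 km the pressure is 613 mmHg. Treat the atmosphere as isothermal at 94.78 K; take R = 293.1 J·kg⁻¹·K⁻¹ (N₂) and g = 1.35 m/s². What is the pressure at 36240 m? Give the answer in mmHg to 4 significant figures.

P ≈ 186.9 mmHg

Scale height: H = RT/g = 293.1 × 94.78 / 1.35 = 20578 m.
Between two levels, P₂ = P₁ exp(−Δz/H) with Δz = z₂ − z₁.
Δz = 36240 − 11800 = 24440 m; Δz/H = 24440/20578 = 1.1877.
P₂ = 613 × exp(−1.1877) = 613 × 0.30492 = 186.92 mmHg.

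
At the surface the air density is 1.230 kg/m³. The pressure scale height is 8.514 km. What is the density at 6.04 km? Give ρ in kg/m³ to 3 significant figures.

ρ ≈ 0.605 kg/m³

In an isothermal atmosphere, density decays like pressure: ρ = ρ₀ exp(−z/H).
z/H = 6040.0/8514.0 = 0.70942; exp(−0.70942) = 0.49193.
ρ = 1.230 × 0.49193 = 0.60507 kg/m³.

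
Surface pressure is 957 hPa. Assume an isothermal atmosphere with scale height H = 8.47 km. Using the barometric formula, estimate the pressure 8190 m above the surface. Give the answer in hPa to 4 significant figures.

P ≈ 363.9 hPa

Barometric formula: P = P₀ exp(−z/H).
z/H = 8190.0/8470.0 = 0.96694; exp(−0.96694) = 0.38024.
P = 957 × 0.38024 = 363.89 hPa.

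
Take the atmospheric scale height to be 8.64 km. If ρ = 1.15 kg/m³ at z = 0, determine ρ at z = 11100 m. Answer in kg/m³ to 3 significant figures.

In an isothermal atmosphere, density decays like pressure: ρ = ρ₀ exp(−z/H).
z/H = 11100/8640.0 = 1.2847; exp(−1.2847) = 0.27673.
ρ = 1.15 × 0.27673 = 0.31824 kg/m³.

ρ ≈ 0.318 kg/m³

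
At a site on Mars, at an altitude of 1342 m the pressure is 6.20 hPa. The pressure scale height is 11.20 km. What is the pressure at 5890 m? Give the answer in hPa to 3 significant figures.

P ≈ 4.13 hPa

Between two levels, P₂ = P₁ exp(−Δz/H) with Δz = z₂ − z₁.
Δz = 5890.0 − 1342.0 = 4548.0 m; Δz/H = 4548.0/11200 = 0.40607.
P₂ = 6.20 × exp(−0.40607) = 6.20 × 0.66626 = 4.1308 hPa.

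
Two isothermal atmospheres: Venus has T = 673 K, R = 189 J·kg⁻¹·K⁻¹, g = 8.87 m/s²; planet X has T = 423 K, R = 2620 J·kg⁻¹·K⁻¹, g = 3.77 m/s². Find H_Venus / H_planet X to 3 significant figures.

H_Venus/H_planet X ≈ 0.0488

H = RT/g for each body.
H_Venus = 189 × 673 / 8.87 = 14340 m.
H_planet X = 2620 × 423 / 3.77 = 293970 m.
H_Venus/H_planet X = 14340/293970 = 0.048780.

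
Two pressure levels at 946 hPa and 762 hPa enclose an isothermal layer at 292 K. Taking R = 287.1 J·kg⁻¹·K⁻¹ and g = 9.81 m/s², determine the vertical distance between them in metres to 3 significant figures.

Hypsometric equation: Δz = (R T̄/g) ln(P₁/P₂).
R T̄/g = 287.1 × 292 / 9.81 = 8545.7 m.
ln(946/762) = ln(1.2415) = 0.21632.
Δz = 8545.7 × 0.21632 = 1848.6 m.

Δz ≈ 1850 m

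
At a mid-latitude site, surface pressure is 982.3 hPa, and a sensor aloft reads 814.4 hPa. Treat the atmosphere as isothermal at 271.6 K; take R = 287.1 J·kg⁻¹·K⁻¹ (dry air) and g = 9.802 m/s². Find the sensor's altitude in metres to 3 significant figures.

Scale height: H = RT/g = 287.1 × 271.6 / 9.802 = 7955.1 m.
Invert the barometric formula: z = H ln(P₀/P).
P₀/P = 982.3/814.4 = 1.2062; ln(1.2062) = 0.18747.
z = 7955.1 × 0.18747 = 1491.3 m.

z ≈ 1490 m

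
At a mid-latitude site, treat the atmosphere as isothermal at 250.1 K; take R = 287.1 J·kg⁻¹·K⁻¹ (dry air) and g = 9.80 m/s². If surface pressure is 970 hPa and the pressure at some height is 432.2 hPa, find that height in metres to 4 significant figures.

z ≈ 5923 m

Scale height: H = RT/g = 287.1 × 250.1 / 9.80 = 7326.9 m.
Invert the barometric formula: z = H ln(P₀/P).
P₀/P = 970/432.2 = 2.2443; ln(2.2443) = 0.80839.
z = 7326.9 × 0.80839 = 5923.0 m.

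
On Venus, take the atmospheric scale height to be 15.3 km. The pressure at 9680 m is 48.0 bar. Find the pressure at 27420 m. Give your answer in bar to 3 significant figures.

P ≈ 15.1 bar

Between two levels, P₂ = P₁ exp(−Δz/H) with Δz = z₂ − z₁.
Δz = 27420 − 9680.0 = 17740 m; Δz/H = 17740/15300 = 1.1595.
P₂ = 48.0 × exp(−1.1595) = 48.0 × 0.31364 = 15.055 bar.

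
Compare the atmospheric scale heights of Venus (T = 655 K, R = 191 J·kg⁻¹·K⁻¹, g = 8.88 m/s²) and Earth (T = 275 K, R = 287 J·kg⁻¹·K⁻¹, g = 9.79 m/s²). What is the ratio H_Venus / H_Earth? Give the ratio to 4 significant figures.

H_Venus/H_Earth ≈ 1.748

H = RT/g for each body.
H_Venus = 191 × 655 / 8.88 = 14088 m.
H_Earth = 287 × 275 / 9.79 = 8061.8 m.
H_Venus/H_Earth = 14088/8061.8 = 1.7475.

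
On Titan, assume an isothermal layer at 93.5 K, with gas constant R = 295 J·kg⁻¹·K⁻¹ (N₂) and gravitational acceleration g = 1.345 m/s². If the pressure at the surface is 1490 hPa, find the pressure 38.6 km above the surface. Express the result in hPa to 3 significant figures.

Scale height: H = RT/g = 295 × 93.5 / 1.345 = 20507 m.
Barometric formula: P = P₀ exp(−z/H).
z/H = 38600/20507 = 1.8823; exp(−1.8823) = 0.15224.
P = 1490 × 0.15224 = 226.84 hPa.

P ≈ 227 hPa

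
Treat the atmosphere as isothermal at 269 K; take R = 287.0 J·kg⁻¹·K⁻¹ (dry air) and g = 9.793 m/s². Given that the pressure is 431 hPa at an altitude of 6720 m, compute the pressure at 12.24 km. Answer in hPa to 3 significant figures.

P ≈ 214 hPa

Scale height: H = RT/g = 287.0 × 269 / 9.793 = 7883.5 m.
Between two levels, P₂ = P₁ exp(−Δz/H) with Δz = z₂ − z₁.
Δz = 12240 − 6720.0 = 5520.0 m; Δz/H = 5520.0/7883.5 = 0.70020.
P₂ = 431 × exp(−0.70020) = 431 × 0.49649 = 213.99 hPa.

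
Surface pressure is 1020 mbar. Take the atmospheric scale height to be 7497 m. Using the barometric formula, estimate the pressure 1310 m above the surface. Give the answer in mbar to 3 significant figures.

Barometric formula: P = P₀ exp(−z/H).
z/H = 1310.0/7497.0 = 0.17474; exp(−0.17474) = 0.83968.
P = 1020 × 0.83968 = 856.47 mbar.

P ≈ 856 mbar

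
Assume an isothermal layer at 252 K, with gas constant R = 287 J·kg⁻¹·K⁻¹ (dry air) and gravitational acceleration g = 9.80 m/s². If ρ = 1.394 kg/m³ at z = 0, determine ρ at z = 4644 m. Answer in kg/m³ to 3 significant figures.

ρ ≈ 0.743 kg/m³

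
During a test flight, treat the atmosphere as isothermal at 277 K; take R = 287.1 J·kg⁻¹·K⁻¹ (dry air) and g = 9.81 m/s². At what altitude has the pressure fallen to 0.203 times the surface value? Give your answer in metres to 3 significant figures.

z ≈ 12900 m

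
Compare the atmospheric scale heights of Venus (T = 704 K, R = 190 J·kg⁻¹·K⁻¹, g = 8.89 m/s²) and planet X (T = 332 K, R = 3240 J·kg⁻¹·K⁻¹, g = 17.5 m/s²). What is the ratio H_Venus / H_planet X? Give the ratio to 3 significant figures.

H_Venus/H_planet X ≈ 0.245

H = RT/g for each body.
H_Venus = 190 × 704 / 8.89 = 15046 m.
H_planet X = 3240 × 332 / 17.5 = 61467 m.
H_Venus/H_planet X = 15046/61467 = 0.24478.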